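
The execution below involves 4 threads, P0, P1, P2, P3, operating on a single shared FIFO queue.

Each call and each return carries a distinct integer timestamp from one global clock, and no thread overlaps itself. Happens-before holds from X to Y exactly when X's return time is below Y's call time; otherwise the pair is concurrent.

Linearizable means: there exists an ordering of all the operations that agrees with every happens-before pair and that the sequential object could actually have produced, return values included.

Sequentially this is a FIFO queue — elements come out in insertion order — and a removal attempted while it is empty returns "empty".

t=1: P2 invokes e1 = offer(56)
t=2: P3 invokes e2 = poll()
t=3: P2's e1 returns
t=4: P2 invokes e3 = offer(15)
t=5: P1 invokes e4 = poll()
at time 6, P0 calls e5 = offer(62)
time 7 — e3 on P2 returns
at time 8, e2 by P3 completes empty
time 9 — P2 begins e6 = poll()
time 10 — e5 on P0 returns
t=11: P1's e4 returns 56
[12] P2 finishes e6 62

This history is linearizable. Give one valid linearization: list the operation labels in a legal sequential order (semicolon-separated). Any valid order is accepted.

step 1: e1 offer(56) — queue <56>
step 2: e4 poll() → 56 — queue <>
step 3: e2 poll() → empty — queue <>
step 4: e5 offer(62) — queue <62>
step 5: e3 offer(15) — queue <62,15>
step 6: e6 poll() → 62 — queue <15>

e1; e4; e2; e5; e3; e6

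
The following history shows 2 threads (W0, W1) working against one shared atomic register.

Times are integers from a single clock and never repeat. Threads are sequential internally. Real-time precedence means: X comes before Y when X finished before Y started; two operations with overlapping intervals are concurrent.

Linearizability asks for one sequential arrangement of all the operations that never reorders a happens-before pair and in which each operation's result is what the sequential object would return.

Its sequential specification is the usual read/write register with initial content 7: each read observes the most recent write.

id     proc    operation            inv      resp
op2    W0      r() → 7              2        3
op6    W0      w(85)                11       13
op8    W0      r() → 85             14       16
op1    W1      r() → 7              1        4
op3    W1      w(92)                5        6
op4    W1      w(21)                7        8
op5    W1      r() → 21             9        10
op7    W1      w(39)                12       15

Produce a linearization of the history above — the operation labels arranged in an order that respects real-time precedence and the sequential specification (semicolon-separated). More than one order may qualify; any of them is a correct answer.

step 1: op1 r() → 7 — value 7
step 2: op2 r() → 7 — value 7
step 3: op3 w(92) — value 92
step 4: op4 w(21) — value 21
step 5: op5 r() → 21 — value 21
step 6: op6 w(85) — value 85
step 7: op8 r() → 85 — value 85
step 8: op7 w(39) — value 39

op1; op2; op3; op4; op5; op6; op8; op7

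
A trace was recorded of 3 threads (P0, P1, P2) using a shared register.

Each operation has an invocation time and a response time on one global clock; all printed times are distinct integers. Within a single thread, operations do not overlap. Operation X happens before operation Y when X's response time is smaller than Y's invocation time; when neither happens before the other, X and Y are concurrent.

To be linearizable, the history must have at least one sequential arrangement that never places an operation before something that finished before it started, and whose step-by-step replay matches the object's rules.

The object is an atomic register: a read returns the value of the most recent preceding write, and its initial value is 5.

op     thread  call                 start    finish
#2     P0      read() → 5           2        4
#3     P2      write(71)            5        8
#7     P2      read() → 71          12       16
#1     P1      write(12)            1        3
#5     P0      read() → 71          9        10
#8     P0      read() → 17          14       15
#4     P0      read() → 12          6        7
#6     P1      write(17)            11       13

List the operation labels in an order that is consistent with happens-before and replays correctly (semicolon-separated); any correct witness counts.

1. #2 read() → 5, leaving value 5
2. #1 write(12), leaving value 12
3. #4 read() → 12, leaving value 12
4. #3 write(71), leaving value 71
5. #5 read() → 71, leaving value 71
6. #7 read() → 71, leaving value 71
7. #6 write(17), leaving value 17
8. #8 read() → 17, leaving value 17

#2; #1; #4; #3; #5; #7; #6; #8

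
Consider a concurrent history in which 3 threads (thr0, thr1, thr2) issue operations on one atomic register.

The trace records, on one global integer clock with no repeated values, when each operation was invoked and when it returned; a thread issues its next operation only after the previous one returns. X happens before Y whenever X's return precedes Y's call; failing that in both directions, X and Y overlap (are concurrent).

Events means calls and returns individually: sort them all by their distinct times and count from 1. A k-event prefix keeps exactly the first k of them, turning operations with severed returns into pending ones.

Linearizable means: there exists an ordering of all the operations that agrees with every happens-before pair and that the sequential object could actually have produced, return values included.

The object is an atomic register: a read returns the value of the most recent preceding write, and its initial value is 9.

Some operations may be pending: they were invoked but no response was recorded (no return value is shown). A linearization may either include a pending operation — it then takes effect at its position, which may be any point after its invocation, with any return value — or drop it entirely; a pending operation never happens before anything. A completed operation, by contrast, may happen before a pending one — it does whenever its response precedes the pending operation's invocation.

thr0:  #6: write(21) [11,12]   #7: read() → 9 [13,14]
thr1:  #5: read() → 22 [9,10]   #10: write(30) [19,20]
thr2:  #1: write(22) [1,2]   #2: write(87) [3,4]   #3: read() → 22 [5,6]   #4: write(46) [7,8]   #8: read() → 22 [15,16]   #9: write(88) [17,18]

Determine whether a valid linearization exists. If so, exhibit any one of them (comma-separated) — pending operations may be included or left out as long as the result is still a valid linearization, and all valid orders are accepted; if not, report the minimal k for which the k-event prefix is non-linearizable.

not linearizable — minimal violating prefix: 6 events

through event 5 a valid linearization exists; event 6 (#3 responding at time 6) ends that
one real-time candidate order over the 3 completed operations — the atomic register replay rejects it
for example #1, #2, #3 fails at step 3: #3 read() → 22 is not legal there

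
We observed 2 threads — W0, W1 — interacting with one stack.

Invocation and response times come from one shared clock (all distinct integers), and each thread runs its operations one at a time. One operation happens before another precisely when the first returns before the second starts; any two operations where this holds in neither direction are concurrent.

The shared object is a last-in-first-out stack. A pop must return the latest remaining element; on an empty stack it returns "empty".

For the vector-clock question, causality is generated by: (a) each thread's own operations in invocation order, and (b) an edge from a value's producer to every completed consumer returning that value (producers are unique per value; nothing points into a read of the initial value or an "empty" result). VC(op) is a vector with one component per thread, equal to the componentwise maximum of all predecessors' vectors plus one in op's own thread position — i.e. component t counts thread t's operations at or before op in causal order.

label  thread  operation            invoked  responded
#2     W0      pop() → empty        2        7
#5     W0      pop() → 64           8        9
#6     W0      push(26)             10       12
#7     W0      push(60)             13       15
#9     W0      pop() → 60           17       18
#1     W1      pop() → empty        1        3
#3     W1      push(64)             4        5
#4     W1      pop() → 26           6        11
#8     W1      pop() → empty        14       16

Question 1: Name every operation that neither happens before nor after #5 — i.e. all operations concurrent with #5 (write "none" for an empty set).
Answer: #4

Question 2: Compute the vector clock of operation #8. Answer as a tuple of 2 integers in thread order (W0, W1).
Answer: (3, 4)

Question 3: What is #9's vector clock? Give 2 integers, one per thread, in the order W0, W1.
Answer: (5, 2)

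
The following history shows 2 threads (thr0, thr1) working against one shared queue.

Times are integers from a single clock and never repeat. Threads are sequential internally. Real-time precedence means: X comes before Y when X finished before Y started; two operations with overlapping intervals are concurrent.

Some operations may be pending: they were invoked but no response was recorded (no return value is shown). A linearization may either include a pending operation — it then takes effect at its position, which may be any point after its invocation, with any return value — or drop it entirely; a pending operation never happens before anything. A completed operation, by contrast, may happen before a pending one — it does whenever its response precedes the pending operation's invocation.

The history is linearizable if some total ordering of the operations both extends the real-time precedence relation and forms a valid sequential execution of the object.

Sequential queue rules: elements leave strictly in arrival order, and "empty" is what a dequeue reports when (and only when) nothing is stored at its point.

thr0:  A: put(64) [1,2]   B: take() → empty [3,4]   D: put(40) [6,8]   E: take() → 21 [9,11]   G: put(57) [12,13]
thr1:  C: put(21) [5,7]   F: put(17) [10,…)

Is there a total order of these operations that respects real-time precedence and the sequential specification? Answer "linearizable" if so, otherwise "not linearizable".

not linearizable

events 1..3 are fine; event 4 — the response of B at time 4 — makes the prefix non-linearizable
one real-time candidate order over the 2 completed operations — the queue replay rejects it
take A, B: step 2 already fails, because B take() → empty cannot occur there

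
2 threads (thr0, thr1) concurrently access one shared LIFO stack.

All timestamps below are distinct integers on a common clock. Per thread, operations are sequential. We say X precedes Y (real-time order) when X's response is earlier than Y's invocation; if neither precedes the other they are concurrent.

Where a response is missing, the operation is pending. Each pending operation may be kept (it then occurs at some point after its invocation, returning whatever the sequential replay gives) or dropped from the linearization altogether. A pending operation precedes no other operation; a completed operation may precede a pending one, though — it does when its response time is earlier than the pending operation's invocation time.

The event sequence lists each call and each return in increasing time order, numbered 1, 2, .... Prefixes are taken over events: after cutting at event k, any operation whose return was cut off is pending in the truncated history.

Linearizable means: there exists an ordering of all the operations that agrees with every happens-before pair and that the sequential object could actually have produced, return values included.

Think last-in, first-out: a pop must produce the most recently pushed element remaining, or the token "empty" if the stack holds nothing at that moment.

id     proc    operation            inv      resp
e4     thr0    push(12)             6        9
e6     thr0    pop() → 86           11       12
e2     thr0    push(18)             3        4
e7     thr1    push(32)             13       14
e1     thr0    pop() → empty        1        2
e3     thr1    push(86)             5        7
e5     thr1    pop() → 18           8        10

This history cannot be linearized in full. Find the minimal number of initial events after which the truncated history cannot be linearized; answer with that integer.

events 1..9 are linearizable, e.g. via e1, e2, e3, e4:
1. e1 pop() → empty, leaving stack <>
2. e2 push(18), leaving stack <18>
3. e3 push(86), leaving stack <18,86>
4. e4 push(12), leaving stack <18,86,12>
once event 10 joins (e5's response, time 10), exhaustive search finds no witness
one such order, e1, e2, e3, e4, e5, breaks at step 5 where e5 pop() → 18 is illegal
one such order, e1, e2, e3, e5, e4, breaks at step 4 where e5 pop() → 18 is illegal

10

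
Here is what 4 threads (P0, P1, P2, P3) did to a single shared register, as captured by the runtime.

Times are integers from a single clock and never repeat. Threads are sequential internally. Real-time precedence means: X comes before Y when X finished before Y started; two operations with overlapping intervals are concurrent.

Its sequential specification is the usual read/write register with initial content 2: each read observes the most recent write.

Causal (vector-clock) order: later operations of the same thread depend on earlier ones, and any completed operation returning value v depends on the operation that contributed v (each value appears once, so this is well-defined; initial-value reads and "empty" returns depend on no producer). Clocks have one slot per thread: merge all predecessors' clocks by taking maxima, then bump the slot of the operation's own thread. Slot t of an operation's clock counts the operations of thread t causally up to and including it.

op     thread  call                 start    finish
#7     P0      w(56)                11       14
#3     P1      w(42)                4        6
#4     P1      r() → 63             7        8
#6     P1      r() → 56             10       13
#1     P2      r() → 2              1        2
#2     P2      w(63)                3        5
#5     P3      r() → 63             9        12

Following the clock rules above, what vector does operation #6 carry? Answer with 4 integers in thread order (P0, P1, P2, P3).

no predecessors for #1 (invoked 1): P2 increments from zero → (0, 0, 1, 0)
no predecessors for #3 (invoked 4): P1 increments from zero → (0, 1, 0, 0)
no predecessors for #7 (invoked 11): P0 increments from zero → (1, 0, 0, 0)
merge at #2 (invoked 3): VC(#1)=(0, 0, 1, 0), own-thread bump on P2 → (0, 0, 2, 0)
merge at #5 (invoked 9): VC(#2)=(0, 0, 2, 0), own-thread bump on P3 → (0, 0, 2, 1)
merge at #4 (invoked 7): VC(#2)=(0, 0, 2, 0), VC(#3)=(0, 1, 0, 0), own-thread bump on P1 → (0, 2, 2, 0)
merge at #6 (invoked 10): VC(#4)=(0, 2, 2, 0), VC(#7)=(1, 0, 0, 0), own-thread bump on P1 → (1, 3, 2, 0)
target: VC(#6) = (1, 3, 2, 0)

(1, 3, 2, 0)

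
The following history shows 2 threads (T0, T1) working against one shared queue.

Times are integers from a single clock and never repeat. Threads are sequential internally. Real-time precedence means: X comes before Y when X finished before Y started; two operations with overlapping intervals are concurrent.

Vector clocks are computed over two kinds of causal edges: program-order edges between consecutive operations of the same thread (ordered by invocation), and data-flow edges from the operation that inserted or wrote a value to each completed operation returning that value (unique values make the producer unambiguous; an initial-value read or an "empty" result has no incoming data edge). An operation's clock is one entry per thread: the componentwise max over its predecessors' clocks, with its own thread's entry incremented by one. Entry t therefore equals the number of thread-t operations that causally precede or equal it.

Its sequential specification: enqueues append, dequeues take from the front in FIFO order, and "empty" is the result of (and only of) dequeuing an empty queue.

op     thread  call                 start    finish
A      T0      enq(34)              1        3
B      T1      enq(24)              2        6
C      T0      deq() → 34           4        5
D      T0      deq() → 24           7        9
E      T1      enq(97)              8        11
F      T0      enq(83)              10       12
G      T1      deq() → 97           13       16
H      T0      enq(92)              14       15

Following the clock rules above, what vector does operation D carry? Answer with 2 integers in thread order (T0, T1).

(3, 1)

root op B, invoked 2: fresh clock plus T1's own tick → (0, 1)
root op A, invoked 1: fresh clock plus T0's own tick → (1, 0)
E (invocation 8): componentwise max over VC(B)=(0, 1), +1 at T1, giving (0, 2)
C (invocation 4): componentwise max over VC(A)=(1, 0), +1 at T0, giving (2, 0)
G (invocation 13): componentwise max over VC(E)=(0, 2), +1 at T1, giving (0, 3)
D (invocation 7): componentwise max over VC(B)=(0, 1), VC(C)=(2, 0), +1 at T0, giving (3, 1)
F (invocation 10): componentwise max over VC(D)=(3, 1), +1 at T0, giving (4, 1)
H (invocation 14): componentwise max over VC(F)=(4, 1), +1 at T0, giving (5, 1)
target: VC(D) = (3, 1)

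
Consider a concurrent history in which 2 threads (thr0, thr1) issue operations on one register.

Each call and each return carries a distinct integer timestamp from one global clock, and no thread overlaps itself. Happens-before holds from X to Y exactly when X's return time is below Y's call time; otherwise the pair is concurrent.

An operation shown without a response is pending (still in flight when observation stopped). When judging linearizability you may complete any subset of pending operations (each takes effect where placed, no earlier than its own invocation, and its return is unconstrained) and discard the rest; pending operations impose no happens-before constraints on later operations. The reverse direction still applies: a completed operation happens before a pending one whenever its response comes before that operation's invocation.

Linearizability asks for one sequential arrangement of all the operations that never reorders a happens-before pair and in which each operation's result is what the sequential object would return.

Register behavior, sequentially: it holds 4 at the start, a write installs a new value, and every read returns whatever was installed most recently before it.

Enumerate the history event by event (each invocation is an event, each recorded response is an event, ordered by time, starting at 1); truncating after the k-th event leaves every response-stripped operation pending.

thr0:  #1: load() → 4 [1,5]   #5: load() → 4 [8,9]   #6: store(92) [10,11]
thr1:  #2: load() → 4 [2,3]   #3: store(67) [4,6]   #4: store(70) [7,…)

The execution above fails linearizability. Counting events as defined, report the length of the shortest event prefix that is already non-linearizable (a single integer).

9

events 1..8 are still linearizable — one witness is #1, #2, #3:
step 1: #1 load() → 4 — value 4
step 2: #2 load() → 4 — value 4
step 3: #3 store(67) — value 67
at event 9 (#5's time-9 response) nothing linearizes any more
completion choices over the 1 pending operation (#4) were checked; none helps
one such order, #1, #2, #3, #5 (pending dropped), breaks at step 4 where #5 load() → 4 is illegal
one such order, #2, #1, #3, #5 (pending dropped), breaks at step 4 where #5 load() → 4 is illegal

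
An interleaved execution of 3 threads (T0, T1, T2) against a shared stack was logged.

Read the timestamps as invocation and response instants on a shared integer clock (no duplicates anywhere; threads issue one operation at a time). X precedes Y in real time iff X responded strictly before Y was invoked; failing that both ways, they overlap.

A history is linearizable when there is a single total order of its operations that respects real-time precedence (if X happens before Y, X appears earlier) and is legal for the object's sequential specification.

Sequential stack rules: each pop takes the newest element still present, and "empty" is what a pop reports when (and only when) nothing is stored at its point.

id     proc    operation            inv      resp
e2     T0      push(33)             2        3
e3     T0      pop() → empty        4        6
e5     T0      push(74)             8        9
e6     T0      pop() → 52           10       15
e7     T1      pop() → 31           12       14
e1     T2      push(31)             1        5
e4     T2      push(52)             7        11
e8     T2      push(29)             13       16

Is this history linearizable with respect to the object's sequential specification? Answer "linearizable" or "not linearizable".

the violation lands at event 6, e3's response at time 6: events 1..5 linearize, events 1..6 do not
the 3 completed operations admit 3 real-time orders; each fails the stack replay
e.g. e1, e2, e3: illegal at step 3, since e3 pop() → empty cannot apply there
e.g. e2, e1, e3: illegal at step 3, since e3 pop() → empty cannot apply there

not linearizable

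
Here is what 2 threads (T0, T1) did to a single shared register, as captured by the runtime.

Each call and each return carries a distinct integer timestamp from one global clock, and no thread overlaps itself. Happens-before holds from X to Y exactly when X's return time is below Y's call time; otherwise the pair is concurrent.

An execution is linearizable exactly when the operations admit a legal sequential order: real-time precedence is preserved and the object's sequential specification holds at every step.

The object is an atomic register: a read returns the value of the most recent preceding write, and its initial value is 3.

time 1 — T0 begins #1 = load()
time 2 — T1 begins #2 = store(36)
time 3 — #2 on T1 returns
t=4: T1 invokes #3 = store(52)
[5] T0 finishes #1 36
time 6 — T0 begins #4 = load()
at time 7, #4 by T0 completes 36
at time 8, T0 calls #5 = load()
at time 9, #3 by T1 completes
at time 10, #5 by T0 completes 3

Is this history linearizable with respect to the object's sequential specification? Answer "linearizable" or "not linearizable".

through event 9 a valid linearization exists; event 10 (#5 responding at time 10) ends that
real-time-consistent orders of the 5 completed operations: 7 — all fail the register replay
for example #1, #2, #3, #4, #5 fails at step 1: #1 load() → 36 is not legal there
for example #1, #2, #4, #3, #5 fails at step 1: #1 load() → 36 is not legal there

not linearizable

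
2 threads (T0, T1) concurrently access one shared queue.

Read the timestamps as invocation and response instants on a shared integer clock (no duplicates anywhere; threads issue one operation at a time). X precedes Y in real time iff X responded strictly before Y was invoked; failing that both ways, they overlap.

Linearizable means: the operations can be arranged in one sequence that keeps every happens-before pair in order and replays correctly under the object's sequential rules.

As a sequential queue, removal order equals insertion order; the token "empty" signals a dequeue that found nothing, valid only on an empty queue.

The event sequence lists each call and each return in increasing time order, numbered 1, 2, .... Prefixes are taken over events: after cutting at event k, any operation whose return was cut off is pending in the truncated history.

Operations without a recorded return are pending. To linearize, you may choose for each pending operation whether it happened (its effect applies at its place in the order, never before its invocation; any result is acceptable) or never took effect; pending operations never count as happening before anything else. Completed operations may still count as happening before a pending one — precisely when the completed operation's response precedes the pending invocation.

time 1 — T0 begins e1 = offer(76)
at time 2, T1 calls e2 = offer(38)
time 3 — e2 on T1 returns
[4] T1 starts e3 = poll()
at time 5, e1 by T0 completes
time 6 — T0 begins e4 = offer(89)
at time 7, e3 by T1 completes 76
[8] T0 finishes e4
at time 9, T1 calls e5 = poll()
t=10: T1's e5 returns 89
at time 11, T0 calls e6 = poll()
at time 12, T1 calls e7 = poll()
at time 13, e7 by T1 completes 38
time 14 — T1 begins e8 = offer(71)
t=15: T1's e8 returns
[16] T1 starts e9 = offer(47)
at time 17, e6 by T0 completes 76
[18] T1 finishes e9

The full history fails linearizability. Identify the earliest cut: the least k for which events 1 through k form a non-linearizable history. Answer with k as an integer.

10

one valid order for events 1..9 is e1, e2, e3, e4:
step 1: e1 offer(76) — queue <76>
step 2: e2 offer(38) — queue <76,38>
step 3: e3 poll() → 76 — queue <38>
step 4: e4 offer(89) — queue <38,89>
adding event 10 (e5 responds at 10) leaves no legal real-time order
take e1, e2, e3, e4, e5: step 5 already fails, because e5 poll() → 89 cannot occur there
take e1, e2, e4, e3, e5: step 5 already fails, because e5 poll() → 89 cannot occur there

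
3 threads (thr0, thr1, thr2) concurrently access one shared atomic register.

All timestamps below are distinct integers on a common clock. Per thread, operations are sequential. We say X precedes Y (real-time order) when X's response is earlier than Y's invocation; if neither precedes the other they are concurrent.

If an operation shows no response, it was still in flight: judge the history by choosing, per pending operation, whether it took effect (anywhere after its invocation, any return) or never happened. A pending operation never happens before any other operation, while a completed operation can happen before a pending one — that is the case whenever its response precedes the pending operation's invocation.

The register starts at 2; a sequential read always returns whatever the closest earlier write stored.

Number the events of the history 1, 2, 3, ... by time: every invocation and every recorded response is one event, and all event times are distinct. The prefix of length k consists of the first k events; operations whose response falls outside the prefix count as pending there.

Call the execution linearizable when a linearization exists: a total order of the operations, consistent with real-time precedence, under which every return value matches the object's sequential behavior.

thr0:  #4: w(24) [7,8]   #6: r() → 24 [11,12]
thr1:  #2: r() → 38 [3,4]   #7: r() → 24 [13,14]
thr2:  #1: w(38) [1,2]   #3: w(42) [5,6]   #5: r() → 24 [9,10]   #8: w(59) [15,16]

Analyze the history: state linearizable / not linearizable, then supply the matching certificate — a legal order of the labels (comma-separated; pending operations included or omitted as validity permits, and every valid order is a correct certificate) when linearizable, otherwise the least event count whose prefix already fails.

linearizable — witness: #1, #2, #3, #4, #5, #6, #7, #8

after step 1 (#1 w(38)): value 38
after step 2 (#2 r() → 38): value 38
after step 3 (#3 w(42)): value 42
after step 4 (#4 w(24)): value 24
after step 5 (#5 r() → 24): value 24
after step 6 (#6 r() → 24): value 24
after step 7 (#7 r() → 24): value 24
after step 8 (#8 w(59)): value 59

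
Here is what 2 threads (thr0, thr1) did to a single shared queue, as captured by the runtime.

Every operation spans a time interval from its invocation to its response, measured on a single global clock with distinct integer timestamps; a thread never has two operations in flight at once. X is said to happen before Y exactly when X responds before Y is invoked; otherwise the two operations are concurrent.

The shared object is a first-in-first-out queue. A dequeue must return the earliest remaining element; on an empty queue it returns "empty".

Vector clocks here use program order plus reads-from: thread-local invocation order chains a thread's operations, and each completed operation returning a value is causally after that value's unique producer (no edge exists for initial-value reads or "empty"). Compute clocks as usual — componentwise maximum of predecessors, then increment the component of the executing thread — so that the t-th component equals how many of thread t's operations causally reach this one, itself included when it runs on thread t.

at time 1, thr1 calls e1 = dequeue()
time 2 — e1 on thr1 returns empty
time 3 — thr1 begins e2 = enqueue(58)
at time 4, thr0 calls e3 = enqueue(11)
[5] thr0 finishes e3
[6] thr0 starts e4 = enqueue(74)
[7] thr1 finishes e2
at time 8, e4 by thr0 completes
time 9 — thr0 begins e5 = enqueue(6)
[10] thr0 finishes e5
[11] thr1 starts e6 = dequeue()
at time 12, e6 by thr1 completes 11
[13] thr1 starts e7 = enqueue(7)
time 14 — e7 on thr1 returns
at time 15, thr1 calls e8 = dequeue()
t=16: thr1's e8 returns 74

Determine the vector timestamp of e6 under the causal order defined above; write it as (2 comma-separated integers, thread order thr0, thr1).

(1, 3)

no predecessors for e1 (invoked 1): thr1 increments from zero → (0, 1)
no predecessors for e3 (invoked 4): thr0 increments from zero → (1, 0)
VC(e2, invoked at 3): max of VC(e1)=(0, 1), then +1 on thread thr1 → (0, 2)
VC(e4, invoked at 6): max of VC(e3)=(1, 0), then +1 on thread thr0 → (2, 0)
VC(e5, invoked at 9): max of VC(e4)=(2, 0), then +1 on thread thr0 → (3, 0)
VC(e6, invoked at 11): max of VC(e2)=(0, 2), VC(e3)=(1, 0), then +1 on thread thr1 → (1, 3)
VC(e7, invoked at 13): max of VC(e6)=(1, 3), then +1 on thread thr1 → (1, 4)
VC(e8, invoked at 15): max of VC(e4)=(2, 0), VC(e7)=(1, 4), then +1 on thread thr1 → (2, 5)
target: VC(e6) = (1, 3)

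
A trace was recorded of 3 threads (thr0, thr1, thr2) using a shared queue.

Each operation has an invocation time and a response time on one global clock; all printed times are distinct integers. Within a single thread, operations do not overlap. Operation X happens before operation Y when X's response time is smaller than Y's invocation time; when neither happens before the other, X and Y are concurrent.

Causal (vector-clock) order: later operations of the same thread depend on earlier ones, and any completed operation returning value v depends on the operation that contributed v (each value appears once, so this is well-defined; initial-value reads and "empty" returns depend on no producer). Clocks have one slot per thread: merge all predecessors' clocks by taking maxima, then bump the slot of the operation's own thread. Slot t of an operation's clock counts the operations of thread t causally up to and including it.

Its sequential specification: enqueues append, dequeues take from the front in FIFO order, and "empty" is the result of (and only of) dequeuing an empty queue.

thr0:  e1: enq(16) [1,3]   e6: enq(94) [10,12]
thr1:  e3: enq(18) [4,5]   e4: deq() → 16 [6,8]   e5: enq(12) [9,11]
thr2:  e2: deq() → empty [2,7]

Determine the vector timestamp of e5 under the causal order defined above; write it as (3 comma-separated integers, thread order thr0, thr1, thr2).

e2, invoked 2, has no incoming edges; only thr2's bump applies → (0, 0, 1)
e3, invoked 4, has no incoming edges; only thr1's bump applies → (0, 1, 0)
e1, invoked 1, has no incoming edges; only thr0's bump applies → (1, 0, 0)
merge at e6 (invoked 10): VC(e1)=(1, 0, 0), own-thread bump on thr0 → (2, 0, 0)
merge at e4 (invoked 6): VC(e1)=(1, 0, 0), VC(e3)=(0, 1, 0), own-thread bump on thr1 → (1, 2, 0)
merge at e5 (invoked 9): VC(e4)=(1, 2, 0), own-thread bump on thr1 → (1, 3, 0)
target: VC(e5) = (1, 3, 0)

(1, 3, 0)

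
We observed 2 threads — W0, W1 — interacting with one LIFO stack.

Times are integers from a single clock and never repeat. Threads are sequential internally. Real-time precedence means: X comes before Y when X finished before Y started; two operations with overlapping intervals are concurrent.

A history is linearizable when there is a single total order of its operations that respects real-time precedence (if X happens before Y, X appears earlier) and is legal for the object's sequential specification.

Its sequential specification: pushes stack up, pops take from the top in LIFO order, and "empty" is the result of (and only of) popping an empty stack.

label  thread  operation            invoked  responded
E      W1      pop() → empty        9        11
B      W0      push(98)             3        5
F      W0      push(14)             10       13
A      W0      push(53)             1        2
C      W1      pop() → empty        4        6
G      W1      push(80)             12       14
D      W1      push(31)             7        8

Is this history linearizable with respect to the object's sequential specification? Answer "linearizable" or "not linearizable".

not linearizable

cut after 5 events: linearizable; cut after 6 events (C responds, time 6): not linearizable
no legal order exists: 2 real-time-consistent candidates over 3 completed LIFO stack operations, all rejected
take A, B, C: step 3 already fails, because C pop() → empty cannot occur there
take A, C, B: step 2 already fails, because C pop() → empty cannot occur there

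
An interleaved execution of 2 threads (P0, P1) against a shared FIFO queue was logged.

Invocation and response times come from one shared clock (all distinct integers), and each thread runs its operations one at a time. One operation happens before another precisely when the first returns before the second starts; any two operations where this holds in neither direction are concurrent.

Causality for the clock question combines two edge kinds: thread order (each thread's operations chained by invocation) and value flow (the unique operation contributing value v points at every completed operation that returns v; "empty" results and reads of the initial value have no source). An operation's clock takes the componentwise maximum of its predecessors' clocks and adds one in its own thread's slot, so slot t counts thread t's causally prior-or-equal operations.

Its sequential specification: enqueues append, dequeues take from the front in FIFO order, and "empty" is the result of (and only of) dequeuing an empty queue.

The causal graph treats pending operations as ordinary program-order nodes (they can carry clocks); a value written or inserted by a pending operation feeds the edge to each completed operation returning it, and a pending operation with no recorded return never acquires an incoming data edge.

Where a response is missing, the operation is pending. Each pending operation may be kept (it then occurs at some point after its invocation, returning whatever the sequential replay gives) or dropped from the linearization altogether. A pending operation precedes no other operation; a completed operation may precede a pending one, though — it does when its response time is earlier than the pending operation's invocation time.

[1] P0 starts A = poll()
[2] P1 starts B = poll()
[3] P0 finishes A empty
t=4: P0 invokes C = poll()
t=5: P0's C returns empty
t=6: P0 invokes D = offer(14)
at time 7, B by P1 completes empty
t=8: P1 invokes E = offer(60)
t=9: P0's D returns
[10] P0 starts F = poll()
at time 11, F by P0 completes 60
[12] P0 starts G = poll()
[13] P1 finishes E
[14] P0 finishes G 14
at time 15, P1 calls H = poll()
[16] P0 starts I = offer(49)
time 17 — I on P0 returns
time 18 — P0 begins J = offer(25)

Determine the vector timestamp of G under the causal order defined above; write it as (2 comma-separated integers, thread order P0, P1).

B (invocation 2): nothing precedes it; P1's component alone gives (0, 1)
A (invocation 1): nothing precedes it; P0's component alone gives (1, 0)
invoked at 8, E merges VC(B)=(0, 1) and bumps P1's slot → (0, 2)
invoked at 4, C merges VC(A)=(1, 0) and bumps P0's slot → (2, 0)
invoked at 15, H merges VC(E)=(0, 2) and bumps P1's slot → (0, 3)
invoked at 6, D merges VC(C)=(2, 0) and bumps P0's slot → (3, 0)
invoked at 10, F merges VC(D)=(3, 0), VC(E)=(0, 2) and bumps P0's slot → (4, 2)
invoked at 12, G merges VC(D)=(3, 0), VC(F)=(4, 2) and bumps P0's slot → (5, 2)
invoked at 16, I merges VC(G)=(5, 2) and bumps P0's slot → (6, 2)
invoked at 18, J merges VC(I)=(6, 2) and bumps P0's slot → (7, 2)
target: VC(G) = (5, 2)

(5, 2)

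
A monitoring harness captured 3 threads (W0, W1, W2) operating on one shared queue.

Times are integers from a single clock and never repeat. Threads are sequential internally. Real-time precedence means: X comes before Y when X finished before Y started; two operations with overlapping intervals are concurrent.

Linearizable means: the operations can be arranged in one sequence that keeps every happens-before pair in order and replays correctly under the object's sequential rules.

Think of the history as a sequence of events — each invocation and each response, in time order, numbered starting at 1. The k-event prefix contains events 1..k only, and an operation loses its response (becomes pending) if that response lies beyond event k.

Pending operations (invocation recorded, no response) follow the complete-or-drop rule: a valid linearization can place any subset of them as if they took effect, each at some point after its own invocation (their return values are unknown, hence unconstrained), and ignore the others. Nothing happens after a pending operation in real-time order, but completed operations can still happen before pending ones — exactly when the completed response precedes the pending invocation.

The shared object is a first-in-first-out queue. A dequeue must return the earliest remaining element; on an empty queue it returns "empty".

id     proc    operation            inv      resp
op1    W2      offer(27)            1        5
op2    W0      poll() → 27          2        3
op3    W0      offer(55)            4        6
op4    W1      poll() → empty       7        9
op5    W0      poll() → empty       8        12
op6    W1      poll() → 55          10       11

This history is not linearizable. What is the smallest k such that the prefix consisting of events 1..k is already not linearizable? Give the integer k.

events 1..10 are linearizable; a witness order is op1, op2, op3, op5, op4:
step 1: op1 offer(27) — queue <27>
step 2: op2 poll() → 27 — queue <>
step 3: op3 offer(55) — queue <55>
step 4: op5 poll() (pending, included) — queue <>
step 5: op4 poll() → empty — queue <>
once event 11 joins (op6's response, time 11), exhaustive search finds no witness
every completion of the 1 pending operation (op5) was checked; none linearizes
for example op1, op2, op3, op4, op6 (pending dropped) fails at step 4: op4 poll() → empty is not legal there
for example op2, op1, op3, op4, op6 (pending dropped) fails at step 1: op2 poll() → 27 is not legal there

11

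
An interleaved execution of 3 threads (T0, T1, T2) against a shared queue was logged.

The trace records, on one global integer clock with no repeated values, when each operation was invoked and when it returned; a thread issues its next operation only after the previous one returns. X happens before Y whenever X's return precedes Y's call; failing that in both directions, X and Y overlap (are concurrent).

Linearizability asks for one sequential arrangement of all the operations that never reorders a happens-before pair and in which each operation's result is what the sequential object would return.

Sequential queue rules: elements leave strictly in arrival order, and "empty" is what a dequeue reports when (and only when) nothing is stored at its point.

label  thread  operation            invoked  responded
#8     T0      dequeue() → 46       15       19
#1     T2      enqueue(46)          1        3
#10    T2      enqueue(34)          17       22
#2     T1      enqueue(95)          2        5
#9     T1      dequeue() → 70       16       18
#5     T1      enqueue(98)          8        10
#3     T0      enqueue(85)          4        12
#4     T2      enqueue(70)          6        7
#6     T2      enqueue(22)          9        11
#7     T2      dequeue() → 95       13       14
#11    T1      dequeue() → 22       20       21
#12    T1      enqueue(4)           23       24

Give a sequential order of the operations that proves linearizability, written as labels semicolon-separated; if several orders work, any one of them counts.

after step 1 (#2 enqueue(95)): queue <95>
after step 2 (#1 enqueue(46)): queue <95,46>
after step 3 (#4 enqueue(70)): queue <95,46,70>
after step 4 (#6 enqueue(22)): queue <95,46,70,22>
after step 5 (#3 enqueue(85)): queue <95,46,70,22,85>
after step 6 (#5 enqueue(98)): queue <95,46,70,22,85,98>
after step 7 (#7 dequeue() → 95): queue <46,70,22,85,98>
after step 8 (#8 dequeue() → 46): queue <70,22,85,98>
after step 9 (#9 dequeue() → 70): queue <22,85,98>
after step 10 (#10 enqueue(34)): queue <22,85,98,34>
after step 11 (#11 dequeue() → 22): queue <85,98,34>
after step 12 (#12 enqueue(4)): queue <85,98,34,4>

#2; #1; #4; #6; #3; #5; #7; #8; #9; #10; #11; #12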